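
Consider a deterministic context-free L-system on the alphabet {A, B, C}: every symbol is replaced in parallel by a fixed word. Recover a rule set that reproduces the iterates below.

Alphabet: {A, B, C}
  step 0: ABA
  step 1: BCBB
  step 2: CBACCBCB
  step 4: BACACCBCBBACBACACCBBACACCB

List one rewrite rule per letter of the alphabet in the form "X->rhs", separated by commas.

  step 1 ⇒ step 2: BCBB ⇒ CB·AC·CB·CB
    B ↦ CB
    C ↦ AC
  step 0 ⇒ step 1: ABA ⇒ B·CB·B
    A ↦ B

A->B, B->CB, C->AC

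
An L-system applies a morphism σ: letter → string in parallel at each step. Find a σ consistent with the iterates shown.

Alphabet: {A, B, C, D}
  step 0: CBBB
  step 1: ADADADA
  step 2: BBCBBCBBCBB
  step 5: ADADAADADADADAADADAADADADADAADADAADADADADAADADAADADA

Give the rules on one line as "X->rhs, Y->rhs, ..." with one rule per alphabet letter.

  step 1 ⇒ step 2: ADADADA ⇒ BB·C·BB·C·BB·C·BB
    A ↦ BB
    D ↦ C
  step 0 ⇒ step 1: CBBB ⇒ A·DA·DA·DA
    B ↦ DA
  step 0 ⇒ step 1: CBBB ⇒ A·DA·DA·DA
    C ↦ A

A->BB, B->DA, C->A, D->C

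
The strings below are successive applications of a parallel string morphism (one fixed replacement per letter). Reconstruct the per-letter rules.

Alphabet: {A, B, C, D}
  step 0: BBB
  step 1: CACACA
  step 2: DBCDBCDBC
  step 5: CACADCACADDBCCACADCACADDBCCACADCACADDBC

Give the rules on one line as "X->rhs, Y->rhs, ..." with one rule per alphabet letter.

  step 1 ⇒ step 2: CACACA ⇒ D·BC·D·BC·D·BC
    A ↦ BC
    C ↦ D
  step 0 ⇒ step 1: BBB ⇒ CA·CA·CA
    B ↦ CA
    D ↦ CA  (constrained at step 2)

A->BC, B->CA, C->D, D->CA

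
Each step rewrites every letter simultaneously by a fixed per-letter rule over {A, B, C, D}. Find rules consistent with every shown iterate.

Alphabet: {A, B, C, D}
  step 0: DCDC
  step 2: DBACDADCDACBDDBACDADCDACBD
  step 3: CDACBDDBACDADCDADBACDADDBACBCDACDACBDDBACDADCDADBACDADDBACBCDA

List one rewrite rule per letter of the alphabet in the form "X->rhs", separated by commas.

A->D, B->CB, C->DBA, D->CDA

  step 2 ⇒ step 3: DBACDADCDACBDDBACDADCDACBD ⇒ CDA·CB·D·DBA·CDA·D·CDA·DBA·CDA·D·DBA·CB·CDA·CDA·CB·D·DBA·CDA·D·CDA·DBA·CDA·D·DBA·CB·CDA
    A ↦ D
    B ↦ CB
    C ↦ DBA
    D ↦ CDA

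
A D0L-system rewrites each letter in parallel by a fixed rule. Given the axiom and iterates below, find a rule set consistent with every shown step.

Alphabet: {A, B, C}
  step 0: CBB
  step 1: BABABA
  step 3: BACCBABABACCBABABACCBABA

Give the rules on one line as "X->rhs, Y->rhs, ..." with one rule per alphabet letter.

  step 0 ⇒ step 1: CBB ⇒ BA·BA·BA
    B ↦ BA
    C ↦ BA
    A ↦ CC  (constrained at step 1)

A->CC, B->BA, C->BA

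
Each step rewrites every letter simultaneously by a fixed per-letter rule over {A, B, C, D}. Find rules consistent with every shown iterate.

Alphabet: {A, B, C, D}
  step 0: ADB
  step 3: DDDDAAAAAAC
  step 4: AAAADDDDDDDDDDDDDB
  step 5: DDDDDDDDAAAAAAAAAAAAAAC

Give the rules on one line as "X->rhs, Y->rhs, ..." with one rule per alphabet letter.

A->DD, B->AC, C->DB, D->A

  step 4 ⇒ step 5: AAAADDDDDDDDDDDDDB ⇒ DD·DD·DD·DD·A·A·A·A·A·A·A·A·A·A·A·A·A·AC
    A ↦ DD
    B ↦ AC
    D ↦ A
  step 3 ⇒ step 4: DDDDAAAAAAC ⇒ A·A·A·A·DD·DD·DD·DD·DD·DD·DB
    C ↦ DB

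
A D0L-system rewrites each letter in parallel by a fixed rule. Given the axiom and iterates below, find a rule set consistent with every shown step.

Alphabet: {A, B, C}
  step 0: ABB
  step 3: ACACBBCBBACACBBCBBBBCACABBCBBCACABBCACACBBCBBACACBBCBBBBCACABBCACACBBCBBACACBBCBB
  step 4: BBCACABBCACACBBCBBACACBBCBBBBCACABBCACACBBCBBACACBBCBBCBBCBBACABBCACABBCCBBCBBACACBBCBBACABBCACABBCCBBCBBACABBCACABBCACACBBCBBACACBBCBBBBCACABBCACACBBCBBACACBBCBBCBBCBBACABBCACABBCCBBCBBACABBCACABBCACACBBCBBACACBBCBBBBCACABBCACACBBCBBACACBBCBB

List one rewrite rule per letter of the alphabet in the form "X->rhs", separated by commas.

  step 3 ⇒ step 4: ACACBBCBBACACBBCBBBBCACABBCBBCACABBCACACBBCBBACACBBCBBBBCACABBCACACBBCBBACACBBCBB ⇒ BBC·ACA·BBC·ACA·CBB·CBB·ACA·CBB·CBB·BBC·ACA·BBC·ACA·CBB·CBB·ACA·CBB·CBB·CBB·CBB·ACA·BBC·ACA·BBC·CBB·CBB·ACA·CBB·CBB·ACA·BBC·ACA·BBC·CBB·CBB·ACA·BBC·ACA·BBC·ACA·CBB·CBB·ACA·CBB·CBB·BBC·ACA·BBC·ACA·CBB·CBB·ACA·CBB·CBB·CBB·CBB·ACA·BBC·ACA·BBC·CBB·CBB·ACA·BBC·ACA·BBC·ACA·CBB·CBB·ACA·CBB·CBB·BBC·ACA·BBC·ACA·CBB·CBB·ACA·CBB·CBB
    A ↦ BBC
    B ↦ CBB
    C ↦ ACA

A->BBC, B->CBB, C->ACA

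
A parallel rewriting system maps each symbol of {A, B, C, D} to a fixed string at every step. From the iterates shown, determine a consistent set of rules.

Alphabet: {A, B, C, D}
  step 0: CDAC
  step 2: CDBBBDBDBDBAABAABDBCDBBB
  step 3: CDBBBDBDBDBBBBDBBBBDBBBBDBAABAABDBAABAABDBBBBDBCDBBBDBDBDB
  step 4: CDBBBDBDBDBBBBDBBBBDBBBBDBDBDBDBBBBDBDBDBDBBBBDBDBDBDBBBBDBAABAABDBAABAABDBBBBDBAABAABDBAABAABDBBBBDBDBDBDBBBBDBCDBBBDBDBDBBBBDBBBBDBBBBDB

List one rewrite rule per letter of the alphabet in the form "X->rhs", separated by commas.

A->AAB, B->DB, C->CD, D->BBB

  step 3 ⇒ step 4: CDBBBDBDBDBBBBDBBBBDBBBBDBAABAABDBAABAABDBBBBDBCDBBBDBDBDB ⇒ CD·BBB·DB·DB·DB·BBB·DB·BBB·DB·BBB·DB·DB·DB·DB·BBB·DB·DB·DB·DB·BBB·DB·DB·DB·DB·BBB·DB·AAB·AAB·DB·AAB·AAB·DB·BBB·DB·AAB·AAB·DB·AAB·AAB·DB·BBB·DB·DB·DB·DB·BBB·DB·CD·BBB·DB·DB·DB·BBB·DB·BBB·DB·BBB·DB
    A ↦ AAB
    B ↦ DB
    C ↦ CD
    D ↦ BBB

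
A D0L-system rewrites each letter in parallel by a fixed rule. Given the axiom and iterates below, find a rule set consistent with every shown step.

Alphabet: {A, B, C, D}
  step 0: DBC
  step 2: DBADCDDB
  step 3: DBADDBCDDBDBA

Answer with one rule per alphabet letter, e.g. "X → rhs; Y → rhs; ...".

A->D, B->A, C->CD, D->DB

  step 2 ⇒ step 3: DBADCDDB ⇒ DB·A·D·DB·CD·DB·DB·A
    A ↦ D
    B ↦ A
    C ↦ CD
    D ↦ DB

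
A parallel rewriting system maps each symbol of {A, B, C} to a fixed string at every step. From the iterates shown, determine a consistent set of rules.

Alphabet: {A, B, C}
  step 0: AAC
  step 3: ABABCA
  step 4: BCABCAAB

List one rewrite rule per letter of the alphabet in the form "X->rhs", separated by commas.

  step 3 ⇒ step 4: ABABCA ⇒ B·CA·B·CA·A·B
    A ↦ B
    B ↦ CA
    C ↦ A

A->B, B->CA, C->A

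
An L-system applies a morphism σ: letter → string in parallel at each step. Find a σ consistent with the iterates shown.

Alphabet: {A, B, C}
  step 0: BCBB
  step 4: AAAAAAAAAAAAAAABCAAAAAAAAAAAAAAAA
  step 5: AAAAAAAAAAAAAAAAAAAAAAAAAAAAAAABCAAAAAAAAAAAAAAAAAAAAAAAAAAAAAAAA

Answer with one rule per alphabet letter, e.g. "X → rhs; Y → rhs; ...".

  step 4 ⇒ step 5: AAAAAAAAAAAAAAABCAAAAAAAAAAAAAAAA ⇒ AA·AA·AA·AA·AA·AA·AA·AA·AA·AA·AA·AA·AA·AA·AA·A·BC·AA·AA·AA·AA·AA·AA·AA·AA·AA·AA·AA·AA·AA·AA·AA·AA
    A ↦ AA
    B ↦ A
    C ↦ BC

A->AA, B->A, C->BC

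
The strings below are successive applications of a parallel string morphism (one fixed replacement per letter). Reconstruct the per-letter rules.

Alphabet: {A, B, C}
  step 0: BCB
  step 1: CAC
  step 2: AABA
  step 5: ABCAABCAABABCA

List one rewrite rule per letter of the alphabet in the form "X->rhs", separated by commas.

  step 1 ⇒ step 2: CAC ⇒ A·AB·A
    A ↦ AB
    C ↦ A
  step 0 ⇒ step 1: BCB ⇒ C·A·C
    B ↦ C

A->AB, B->C, C->A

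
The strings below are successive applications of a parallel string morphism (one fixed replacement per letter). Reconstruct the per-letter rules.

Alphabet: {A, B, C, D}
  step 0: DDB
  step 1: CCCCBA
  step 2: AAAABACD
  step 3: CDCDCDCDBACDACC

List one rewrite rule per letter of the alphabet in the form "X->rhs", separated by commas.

  step 2 ⇒ step 3: AAAABACD ⇒ CD·CD·CD·CD·BA·CD·A·CC
    A ↦ CD
    B ↦ BA
    C ↦ A
    D ↦ CC

A->CD, B->BA, C->A, D->CC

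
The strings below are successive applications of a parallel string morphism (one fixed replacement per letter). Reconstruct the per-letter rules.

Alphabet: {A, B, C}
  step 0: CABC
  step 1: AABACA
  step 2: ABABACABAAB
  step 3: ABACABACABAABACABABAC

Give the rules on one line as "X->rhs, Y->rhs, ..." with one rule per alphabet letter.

  step 2 ⇒ step 3: ABABACABAAB ⇒ AB·AC·AB·AC·AB·A·AB·AC·AB·AB·AC
    A ↦ AB
    B ↦ AC
    C ↦ A

A->AB, B->AC, C->A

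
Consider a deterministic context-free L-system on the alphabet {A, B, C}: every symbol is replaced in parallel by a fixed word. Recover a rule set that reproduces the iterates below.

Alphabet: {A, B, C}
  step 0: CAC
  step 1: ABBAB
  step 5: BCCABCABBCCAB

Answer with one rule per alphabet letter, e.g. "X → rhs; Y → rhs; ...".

  step 0 ⇒ step 1: CAC ⇒ AB·B·AB
    A ↦ B
    C ↦ AB
    B ↦ C  (constrained at step 1)

A->B, B->C, C->AB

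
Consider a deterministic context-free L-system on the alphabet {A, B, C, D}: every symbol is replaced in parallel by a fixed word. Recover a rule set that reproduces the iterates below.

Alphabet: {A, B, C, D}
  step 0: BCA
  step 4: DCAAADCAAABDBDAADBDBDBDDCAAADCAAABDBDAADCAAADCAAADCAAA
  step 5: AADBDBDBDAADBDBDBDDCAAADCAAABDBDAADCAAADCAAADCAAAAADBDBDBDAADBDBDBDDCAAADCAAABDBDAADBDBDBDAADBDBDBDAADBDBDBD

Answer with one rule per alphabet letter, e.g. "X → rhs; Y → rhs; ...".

  step 4 ⇒ step 5: DCAAADCAAABDBDAADBDBDBDDCAAADCAAABDBDAADCAAADCAAADCAAA ⇒ AA·D·BD·BD·BD·AA·D·BD·BD·BD·DCA·AA·DCA·AA·BD·BD·AA·DCA·AA·DCA·AA·DCA·AA·AA·D·BD·BD·BD·AA·D·BD·BD·BD·DCA·AA·DCA·AA·BD·BD·AA·D·BD·BD·BD·AA·D·BD·BD·BD·AA·D·BD·BD·BD
    A ↦ BD
    B ↦ DCA
    C ↦ D
    D ↦ AA

A->BD, B->DCA, C->D, D->AA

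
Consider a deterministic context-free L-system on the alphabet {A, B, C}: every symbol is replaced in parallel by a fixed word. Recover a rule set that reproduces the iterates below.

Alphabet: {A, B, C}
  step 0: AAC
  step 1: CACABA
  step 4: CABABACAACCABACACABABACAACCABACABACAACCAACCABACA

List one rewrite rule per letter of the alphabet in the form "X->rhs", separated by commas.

A->CA, B->AC, C->BA

  step 0 ⇒ step 1: AAC ⇒ CA·CA·BA
    A ↦ CA
    C ↦ BA
    B ↦ AC  (constrained at step 1)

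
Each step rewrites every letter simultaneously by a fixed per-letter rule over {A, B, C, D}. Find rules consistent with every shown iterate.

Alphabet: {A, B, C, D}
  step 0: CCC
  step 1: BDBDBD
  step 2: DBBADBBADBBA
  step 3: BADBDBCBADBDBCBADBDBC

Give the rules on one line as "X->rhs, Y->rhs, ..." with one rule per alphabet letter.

  step 2 ⇒ step 3: DBBADBBADBBA ⇒ BA·DB·DB·C·BA·DB·DB·C·BA·DB·DB·C
    A ↦ C
    B ↦ DB
    D ↦ BA
  step 0 ⇒ step 1: CCC ⇒ BD·BD·BD
    C ↦ BD

A->C, B->DB, C->BD, D->BA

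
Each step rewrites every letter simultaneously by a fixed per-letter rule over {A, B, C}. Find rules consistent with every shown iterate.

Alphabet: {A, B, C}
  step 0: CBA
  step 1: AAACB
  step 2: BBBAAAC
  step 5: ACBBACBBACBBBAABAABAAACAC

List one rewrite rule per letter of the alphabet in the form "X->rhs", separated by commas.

A->B, B->AC, C->AA

  step 1 ⇒ step 2: AAACB ⇒ B·B·B·AA·AC
    A ↦ B
    B ↦ AC
    C ↦ AA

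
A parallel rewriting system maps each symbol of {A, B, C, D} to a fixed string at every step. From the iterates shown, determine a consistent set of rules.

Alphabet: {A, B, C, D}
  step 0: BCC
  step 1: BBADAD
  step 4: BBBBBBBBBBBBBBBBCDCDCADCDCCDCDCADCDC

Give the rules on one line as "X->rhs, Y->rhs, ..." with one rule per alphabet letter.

A->C, B->BB, C->AD, D->DC

  step 0 ⇒ step 1: BCC ⇒ BB·AD·AD
    B ↦ BB
    C ↦ AD
    A ↦ C  (constrained at step 1)
    D ↦ DC  (constrained at step 1)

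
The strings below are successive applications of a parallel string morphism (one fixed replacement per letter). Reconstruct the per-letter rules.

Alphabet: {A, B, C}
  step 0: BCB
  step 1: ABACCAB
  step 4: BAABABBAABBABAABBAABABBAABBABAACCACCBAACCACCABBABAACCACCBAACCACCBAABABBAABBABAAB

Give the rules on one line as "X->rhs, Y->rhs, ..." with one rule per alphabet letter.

  step 0 ⇒ step 1: BCB ⇒ AB·ACC·AB
    B ↦ AB
    C ↦ ACC
    A ↦ BA  (constrained at step 1)

A->BA, B->AB, C->ACC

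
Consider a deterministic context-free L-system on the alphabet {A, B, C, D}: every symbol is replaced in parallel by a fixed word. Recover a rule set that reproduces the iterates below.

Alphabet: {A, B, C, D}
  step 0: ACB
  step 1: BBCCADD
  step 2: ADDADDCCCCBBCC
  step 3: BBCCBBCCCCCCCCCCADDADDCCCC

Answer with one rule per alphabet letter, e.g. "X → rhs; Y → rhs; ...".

A->BB, B->ADD, C->CC, D->C

  step 2 ⇒ step 3: ADDADDCCCCBBCC ⇒ BB·C·C·BB·C·C·CC·CC·CC·CC·ADD·ADD·CC·CC
    A ↦ BB
    B ↦ ADD
    C ↦ CC
    D ↦ C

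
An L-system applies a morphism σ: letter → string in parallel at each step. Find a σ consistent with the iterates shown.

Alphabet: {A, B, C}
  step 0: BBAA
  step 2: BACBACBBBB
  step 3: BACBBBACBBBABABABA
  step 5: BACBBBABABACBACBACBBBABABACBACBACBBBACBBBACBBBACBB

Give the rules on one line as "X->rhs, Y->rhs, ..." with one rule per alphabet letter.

  step 2 ⇒ step 3: BACBACBBBB ⇒ BA·C·BB·BA·C·BB·BA·BA·BA·BA
    A ↦ C
    B ↦ BA
    C ↦ BB

A->C, B->BA, C->BB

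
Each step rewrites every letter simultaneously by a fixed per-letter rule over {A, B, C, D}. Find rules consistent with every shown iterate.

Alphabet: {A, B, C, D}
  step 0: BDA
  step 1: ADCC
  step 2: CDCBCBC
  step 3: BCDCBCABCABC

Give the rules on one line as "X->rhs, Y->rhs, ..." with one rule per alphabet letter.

  step 2 ⇒ step 3: CDCBCBC ⇒ BC·DC·BC·A·BC·A·BC
    B ↦ A
    C ↦ BC
    D ↦ DC
  step 0 ⇒ step 1: BDA ⇒ A·DC·C
    A ↦ C

A->C, B->A, C->BC, D->DC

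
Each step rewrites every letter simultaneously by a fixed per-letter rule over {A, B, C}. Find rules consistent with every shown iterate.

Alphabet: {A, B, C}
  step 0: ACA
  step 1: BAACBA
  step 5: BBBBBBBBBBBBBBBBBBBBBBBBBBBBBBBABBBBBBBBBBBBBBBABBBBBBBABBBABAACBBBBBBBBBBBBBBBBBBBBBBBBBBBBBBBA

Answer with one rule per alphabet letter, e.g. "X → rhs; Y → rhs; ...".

A->BA, B->BB, C->AC

  step 0 ⇒ step 1: ACA ⇒ BA·AC·BA
    A ↦ BA
    C ↦ AC
    B ↦ BB  (constrained at step 1)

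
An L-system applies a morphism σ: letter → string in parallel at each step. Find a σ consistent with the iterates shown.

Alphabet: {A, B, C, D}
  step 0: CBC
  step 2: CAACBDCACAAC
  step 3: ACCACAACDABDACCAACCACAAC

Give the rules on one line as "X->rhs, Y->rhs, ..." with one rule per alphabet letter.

A->CA, B->DA, C->AC, D->BD

  step 2 ⇒ step 3: CAACBDCACAAC ⇒ AC·CA·CA·AC·DA·BD·AC·CA·AC·CA·CA·AC
    A ↦ CA
    B ↦ DA
    C ↦ AC
    D ↦ BD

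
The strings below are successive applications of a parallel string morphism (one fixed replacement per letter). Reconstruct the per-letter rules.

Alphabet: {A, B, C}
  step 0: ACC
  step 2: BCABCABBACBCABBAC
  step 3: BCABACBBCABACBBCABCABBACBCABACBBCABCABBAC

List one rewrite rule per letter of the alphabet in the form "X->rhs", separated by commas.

  step 2 ⇒ step 3: BCABCABBACBCABBAC ⇒ BCA·BAC·B·BCA·BAC·B·BCA·BCA·B·BAC·BCA·BAC·B·BCA·BCA·B·BAC
    A ↦ B
    B ↦ BCA
    C ↦ BAC

A->B, B->BCA, C->BAC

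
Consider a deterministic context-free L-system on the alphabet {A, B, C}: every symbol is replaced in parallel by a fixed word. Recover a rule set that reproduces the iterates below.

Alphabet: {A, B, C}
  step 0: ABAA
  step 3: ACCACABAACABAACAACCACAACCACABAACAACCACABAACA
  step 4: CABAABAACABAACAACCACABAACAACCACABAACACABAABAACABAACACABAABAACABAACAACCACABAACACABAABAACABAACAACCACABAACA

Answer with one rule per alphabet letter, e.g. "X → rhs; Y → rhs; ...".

A->CA, B->AC, C->BAA

  step 3 ⇒ step 4: ACCACABAACABAACAACCACAACCACABAACAACCACABAACA ⇒ CA·BAA·BAA·CA·BAA·CA·AC·CA·CA·BAA·CA·AC·CA·CA·BAA·CA·CA·BAA·BAA·CA·BAA·CA·CA·BAA·BAA·CA·BAA·CA·AC·CA·CA·BAA·CA·CA·BAA·BAA·CA·BAA·CA·AC·CA·CA·BAA·CA
    A ↦ CA
    B ↦ AC
    C ↦ BAA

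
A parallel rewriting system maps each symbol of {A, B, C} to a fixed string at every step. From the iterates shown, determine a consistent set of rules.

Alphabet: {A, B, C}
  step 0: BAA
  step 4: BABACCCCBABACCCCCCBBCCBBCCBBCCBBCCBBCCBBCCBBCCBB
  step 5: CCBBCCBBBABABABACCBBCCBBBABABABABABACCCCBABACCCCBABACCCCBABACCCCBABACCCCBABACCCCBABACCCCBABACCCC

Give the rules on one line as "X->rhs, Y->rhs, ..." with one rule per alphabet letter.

  step 4 ⇒ step 5: BABACCCCBABACCCCCCBBCCBBCCBBCCBBCCBBCCBBCCBBCCBB ⇒ CC·BB·CC·BB·BA·BA·BA·BA·CC·BB·CC·BB·BA·BA·BA·BA·BA·BA·CC·CC·BA·BA·CC·CC·BA·BA·CC·CC·BA·BA·CC·CC·BA·BA·CC·CC·BA·BA·CC·CC·BA·BA·CC·CC·BA·BA·CC·CC
    A ↦ BB
    B ↦ CC
    C ↦ BA

A->BB, B->CC, C->BA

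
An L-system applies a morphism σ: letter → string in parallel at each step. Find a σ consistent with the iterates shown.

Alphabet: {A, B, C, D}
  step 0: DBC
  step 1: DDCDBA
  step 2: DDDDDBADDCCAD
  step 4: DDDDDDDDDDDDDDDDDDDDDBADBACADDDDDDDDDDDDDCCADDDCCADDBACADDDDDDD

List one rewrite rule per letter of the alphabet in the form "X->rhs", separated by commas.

A->CAD, B->C, C->DBA, D->DD

  step 1 ⇒ step 2: DDCDBA ⇒ DD·DD·DBA·DD·C·CAD
    A ↦ CAD
    B ↦ C
    C ↦ DBA
    D ↦ DD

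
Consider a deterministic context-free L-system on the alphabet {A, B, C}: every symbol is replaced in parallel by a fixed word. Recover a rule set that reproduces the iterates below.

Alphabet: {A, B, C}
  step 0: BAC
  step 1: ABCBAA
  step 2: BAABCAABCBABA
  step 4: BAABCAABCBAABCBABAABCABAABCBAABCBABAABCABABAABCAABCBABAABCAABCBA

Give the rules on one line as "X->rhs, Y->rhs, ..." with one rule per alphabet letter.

  step 1 ⇒ step 2: ABCBAA ⇒ BA·ABC·A·ABC·BA·BA
    A ↦ BA
    B ↦ ABC
    C ↦ A

A->BA, B->ABC, C->A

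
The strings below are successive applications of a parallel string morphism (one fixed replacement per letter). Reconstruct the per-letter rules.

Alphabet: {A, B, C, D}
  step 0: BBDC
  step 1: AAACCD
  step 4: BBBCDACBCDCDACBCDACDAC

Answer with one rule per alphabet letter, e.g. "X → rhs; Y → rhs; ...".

A->B, B->A, C->CD, D->AC

  step 0 ⇒ step 1: BBDC ⇒ A·A·AC·CD
    B ↦ A
    C ↦ CD
    D ↦ AC
    A ↦ B  (constrained at step 1)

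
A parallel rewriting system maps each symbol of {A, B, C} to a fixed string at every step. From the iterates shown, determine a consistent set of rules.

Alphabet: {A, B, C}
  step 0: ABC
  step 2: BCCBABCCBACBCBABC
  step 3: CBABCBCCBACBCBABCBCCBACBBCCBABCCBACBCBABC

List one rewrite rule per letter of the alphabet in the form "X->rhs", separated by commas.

A->CB, B->CBA, C->BC

  step 2 ⇒ step 3: BCCBABCCBACBCBABC ⇒ CBA·BC·BC·CBA·CB·CBA·BC·BC·CBA·CB·BC·CBA·BC·CBA·CB·CBA·BC
    A ↦ CB
    B ↦ CBA
    C ↦ BC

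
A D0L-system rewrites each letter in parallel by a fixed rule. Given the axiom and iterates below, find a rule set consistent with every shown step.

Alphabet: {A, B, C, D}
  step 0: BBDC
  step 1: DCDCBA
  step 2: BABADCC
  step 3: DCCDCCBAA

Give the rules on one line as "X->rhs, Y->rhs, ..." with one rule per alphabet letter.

A->C, B->DC, C->A, D->B

  step 2 ⇒ step 3: BABADCC ⇒ DC·C·DC·C·B·A·A
    A ↦ C
    B ↦ DC
    C ↦ A
    D ↦ B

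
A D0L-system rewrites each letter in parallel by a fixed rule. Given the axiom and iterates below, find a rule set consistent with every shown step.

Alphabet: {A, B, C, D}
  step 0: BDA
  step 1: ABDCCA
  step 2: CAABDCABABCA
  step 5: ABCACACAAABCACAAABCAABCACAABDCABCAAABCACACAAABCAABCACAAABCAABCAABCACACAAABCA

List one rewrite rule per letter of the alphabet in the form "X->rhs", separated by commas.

A->CA, B->A, C->AB, D->BDC

  step 1 ⇒ step 2: ABDCCA ⇒ CA·A·BDC·AB·AB·CA
    A ↦ CA
    B ↦ A
    C ↦ AB
    D ↦ BDC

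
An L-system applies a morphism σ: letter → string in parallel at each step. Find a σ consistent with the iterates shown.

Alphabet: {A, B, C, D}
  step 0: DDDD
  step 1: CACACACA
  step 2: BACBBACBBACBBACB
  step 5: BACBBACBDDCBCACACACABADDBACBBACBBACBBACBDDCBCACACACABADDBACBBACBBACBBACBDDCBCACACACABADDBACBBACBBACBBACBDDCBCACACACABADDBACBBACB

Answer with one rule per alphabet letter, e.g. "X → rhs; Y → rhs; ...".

A->CB, B->DD, C->BA, D->CA

  step 1 ⇒ step 2: CACACACA ⇒ BA·CB·BA·CB·BA·CB·BA·CB
    A ↦ CB
    C ↦ BA
    B ↦ DD  (constrained at step 2)
  step 0 ⇒ step 1: DDDD ⇒ CA·CA·CA·CA
    D ↦ CA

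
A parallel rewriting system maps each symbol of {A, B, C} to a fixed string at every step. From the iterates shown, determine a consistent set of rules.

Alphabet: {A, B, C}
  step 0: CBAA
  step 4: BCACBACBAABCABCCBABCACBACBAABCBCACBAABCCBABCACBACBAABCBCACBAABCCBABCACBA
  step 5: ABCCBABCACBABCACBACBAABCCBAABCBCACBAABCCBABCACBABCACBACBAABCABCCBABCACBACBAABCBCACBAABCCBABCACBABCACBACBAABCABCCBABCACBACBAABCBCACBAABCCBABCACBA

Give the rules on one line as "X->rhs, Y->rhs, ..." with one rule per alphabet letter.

A->CBA, B->A, C->BC

  step 4 ⇒ step 5: BCACBACBAABCABCCBABCACBACBAABCBCACBAABCCBABCACBACBAABCBCACBAABCCBABCACBA ⇒ A·BC·CBA·BC·A·CBA·BC·A·CBA·CBA·A·BC·CBA·A·BC·BC·A·CBA·A·BC·CBA·BC·A·CBA·BC·A·CBA·CBA·A·BC·A·BC·CBA·BC·A·CBA·CBA·A·BC·BC·A·CBA·A·BC·CBA·BC·A·CBA·BC·A·CBA·CBA·A·BC·A·BC·CBA·BC·A·CBA·CBA·A·BC·BC·A·CBA·A·BC·CBA·BC·A·CBA
    A ↦ CBA
    B ↦ A
    C ↦ BC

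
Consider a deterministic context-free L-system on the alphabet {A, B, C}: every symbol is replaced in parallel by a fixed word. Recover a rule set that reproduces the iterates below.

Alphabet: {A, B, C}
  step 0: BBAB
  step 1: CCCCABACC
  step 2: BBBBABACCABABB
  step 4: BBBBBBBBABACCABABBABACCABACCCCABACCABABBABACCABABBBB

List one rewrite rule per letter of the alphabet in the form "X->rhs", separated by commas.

A->ABA, B->CC, C->B

  step 1 ⇒ step 2: CCCCABACC ⇒ B·B·B·B·ABA·CC·ABA·B·B
    A ↦ ABA
    B ↦ CC
    C ↦ B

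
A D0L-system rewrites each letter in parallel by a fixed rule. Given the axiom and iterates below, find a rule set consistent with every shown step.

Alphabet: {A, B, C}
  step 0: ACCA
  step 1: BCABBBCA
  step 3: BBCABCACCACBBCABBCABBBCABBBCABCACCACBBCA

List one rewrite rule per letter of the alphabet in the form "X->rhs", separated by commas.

  step 0 ⇒ step 1: ACCA ⇒ BCA·B·B·BCA
    A ↦ BCA
    C ↦ B
    B ↦ CAC  (constrained at step 1)

A->BCA, B->CAC, C->B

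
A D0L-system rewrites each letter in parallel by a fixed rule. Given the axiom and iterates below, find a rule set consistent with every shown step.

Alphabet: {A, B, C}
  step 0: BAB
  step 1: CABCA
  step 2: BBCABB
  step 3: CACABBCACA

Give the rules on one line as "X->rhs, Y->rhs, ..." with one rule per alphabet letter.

  step 2 ⇒ step 3: BBCABB ⇒ CA·CA·B·B·CA·CA
    A ↦ B
    B ↦ CA
    C ↦ B

A->B, B->CA, C->B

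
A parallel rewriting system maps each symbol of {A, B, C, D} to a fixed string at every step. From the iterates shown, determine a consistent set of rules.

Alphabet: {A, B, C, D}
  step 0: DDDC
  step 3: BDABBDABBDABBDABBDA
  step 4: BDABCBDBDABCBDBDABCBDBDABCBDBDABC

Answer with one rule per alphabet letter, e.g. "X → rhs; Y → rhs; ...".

  step 3 ⇒ step 4: BDABBDABBDABBDABBDA ⇒ BD·A·BC·BD·BD·A·BC·BD·BD·A·BC·BD·BD·A·BC·BD·BD·A·BC
    A ↦ BC
    B ↦ BD
    D ↦ A
    C ↦ AB  (constrained at step 0)

A->BC, B->BD, C->AB, D->A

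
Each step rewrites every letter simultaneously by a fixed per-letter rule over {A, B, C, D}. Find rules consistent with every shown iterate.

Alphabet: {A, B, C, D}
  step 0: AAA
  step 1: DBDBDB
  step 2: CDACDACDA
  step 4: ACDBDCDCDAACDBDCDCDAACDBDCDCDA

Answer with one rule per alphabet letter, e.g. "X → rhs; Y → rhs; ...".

A->DB, B->A, C->BD, D->CD

  step 1 ⇒ step 2: DBDBDB ⇒ CD·A·CD·A·CD·A
    B ↦ A
    D ↦ CD
  step 0 ⇒ step 1: AAA ⇒ DB·DB·DB
    A ↦ DB
    C ↦ BD  (constrained at step 2)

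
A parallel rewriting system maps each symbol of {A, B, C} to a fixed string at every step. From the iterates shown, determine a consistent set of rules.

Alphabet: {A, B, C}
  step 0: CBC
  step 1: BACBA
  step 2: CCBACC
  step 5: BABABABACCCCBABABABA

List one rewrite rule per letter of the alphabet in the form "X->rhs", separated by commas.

  step 1 ⇒ step 2: BACBA ⇒ C·C·BA·C·C
    A ↦ C
    B ↦ C
    C ↦ BA

A->C, B->C, C->BA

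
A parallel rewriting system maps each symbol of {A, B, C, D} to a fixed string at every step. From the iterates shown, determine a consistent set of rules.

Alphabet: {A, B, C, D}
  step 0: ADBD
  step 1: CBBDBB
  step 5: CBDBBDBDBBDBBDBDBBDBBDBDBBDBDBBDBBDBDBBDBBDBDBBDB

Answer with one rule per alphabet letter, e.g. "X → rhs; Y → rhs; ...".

  step 0 ⇒ step 1: ADBD ⇒ CB·B·DB·B
    A ↦ CB
    B ↦ DB
    D ↦ B
    C ↦ AB  (constrained at step 1)

A->CB, B->DB, C->AB, D->B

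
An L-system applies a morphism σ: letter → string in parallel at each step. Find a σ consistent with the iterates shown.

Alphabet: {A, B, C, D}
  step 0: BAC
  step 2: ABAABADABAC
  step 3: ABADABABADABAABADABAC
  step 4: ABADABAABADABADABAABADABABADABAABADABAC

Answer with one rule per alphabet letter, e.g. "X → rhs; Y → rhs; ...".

A->AB, B->AD, C->AC, D->A

  step 3 ⇒ step 4: ABADABABADABAABADABAC ⇒ AB·AD·AB·A·AB·AD·AB·AD·AB·A·AB·AD·AB·AB·AD·AB·A·AB·AD·AB·AC
    A ↦ AB
    B ↦ AD
    C ↦ AC
    D ↦ A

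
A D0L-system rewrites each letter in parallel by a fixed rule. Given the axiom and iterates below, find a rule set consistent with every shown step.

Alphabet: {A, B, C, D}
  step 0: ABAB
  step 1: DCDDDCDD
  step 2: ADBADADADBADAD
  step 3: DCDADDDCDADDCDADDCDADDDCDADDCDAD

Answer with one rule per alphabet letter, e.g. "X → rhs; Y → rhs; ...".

  step 2 ⇒ step 3: ADBADADADBADAD ⇒ DCD·AD·D·DCD·AD·DCD·AD·DCD·AD·D·DCD·AD·DCD·AD
    A ↦ DCD
    B ↦ D
    D ↦ AD
  step 1 ⇒ step 2: DCDDDCDD ⇒ AD·B·AD·AD·AD·B·AD·AD
    C ↦ B

A->DCD, B->D, C->B, D->AD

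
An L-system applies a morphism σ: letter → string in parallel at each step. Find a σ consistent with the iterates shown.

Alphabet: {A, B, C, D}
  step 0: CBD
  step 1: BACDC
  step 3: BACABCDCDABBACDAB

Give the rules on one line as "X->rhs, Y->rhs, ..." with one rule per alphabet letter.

A->AB, B->CD, C->BA, D->C

  step 0 ⇒ step 1: CBD ⇒ BA·CD·C
    B ↦ CD
    C ↦ BA
    D ↦ C
    A ↦ AB  (constrained at step 1)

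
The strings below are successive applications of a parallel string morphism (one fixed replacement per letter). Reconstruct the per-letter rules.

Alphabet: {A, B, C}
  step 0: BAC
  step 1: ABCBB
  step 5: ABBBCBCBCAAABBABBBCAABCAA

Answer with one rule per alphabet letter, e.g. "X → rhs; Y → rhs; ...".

  step 0 ⇒ step 1: BAC ⇒ A·BC·BB
    A ↦ BC
    B ↦ A
    C ↦ BB

A->BC, B->A, C->BB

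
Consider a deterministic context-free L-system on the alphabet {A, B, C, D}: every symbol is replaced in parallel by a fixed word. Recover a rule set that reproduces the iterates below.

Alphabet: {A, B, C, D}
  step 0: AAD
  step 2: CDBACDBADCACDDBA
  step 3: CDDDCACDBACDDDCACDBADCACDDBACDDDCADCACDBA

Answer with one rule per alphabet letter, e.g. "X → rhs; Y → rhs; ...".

  step 2 ⇒ step 3: CDBACDBADCACDDBA ⇒ CDD·DCA·CD·BA·CDD·DCA·CD·BA·DCA·CDD·BA·CDD·DCA·DCA·CD·BA
    A ↦ BA
    B ↦ CD
    C ↦ CDD
    D ↦ DCA

A->BA, B->CD, C->CDD, D->DCA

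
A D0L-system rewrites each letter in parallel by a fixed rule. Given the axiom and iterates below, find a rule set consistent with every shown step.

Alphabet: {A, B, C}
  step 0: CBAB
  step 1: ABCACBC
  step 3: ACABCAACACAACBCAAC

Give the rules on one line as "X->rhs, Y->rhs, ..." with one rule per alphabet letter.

  step 0 ⇒ step 1: CBAB ⇒ A·BC·AC·BC
    A ↦ AC
    B ↦ BC
    C ↦ A

A->AC, B->BC, C->A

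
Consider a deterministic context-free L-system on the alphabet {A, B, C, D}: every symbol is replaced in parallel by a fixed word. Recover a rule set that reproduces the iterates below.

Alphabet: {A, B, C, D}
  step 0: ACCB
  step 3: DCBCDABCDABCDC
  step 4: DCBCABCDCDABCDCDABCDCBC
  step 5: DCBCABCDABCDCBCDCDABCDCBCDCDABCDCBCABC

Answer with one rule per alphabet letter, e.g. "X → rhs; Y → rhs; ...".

  step 4 ⇒ step 5: DCBCABCDCDABCDCDABCDCBC ⇒ DC·BC·A·BC·D·A·BC·DC·BC·DC·D·A·BC·DC·BC·DC·D·A·BC·DC·BC·A·BC
    A ↦ D
    B ↦ A
    C ↦ BC
    D ↦ DC

A->D, B->A, C->BC, D->DC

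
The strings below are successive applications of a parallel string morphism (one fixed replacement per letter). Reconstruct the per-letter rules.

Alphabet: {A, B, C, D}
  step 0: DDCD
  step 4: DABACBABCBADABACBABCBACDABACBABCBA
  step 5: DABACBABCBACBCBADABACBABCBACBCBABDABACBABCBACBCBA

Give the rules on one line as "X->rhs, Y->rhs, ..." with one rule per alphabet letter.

A->BA, B->C, C->B, D->DA

  step 4 ⇒ step 5: DABACBABCBADABACBABCBACDABACBABCBA ⇒ DA·BA·C·BA·B·C·BA·C·B·C·BA·DA·BA·C·BA·B·C·BA·C·B·C·BA·B·DA·BA·C·BA·B·C·BA·C·B·C·BA
    A ↦ BA
    B ↦ C
    C ↦ B
    D ↦ DA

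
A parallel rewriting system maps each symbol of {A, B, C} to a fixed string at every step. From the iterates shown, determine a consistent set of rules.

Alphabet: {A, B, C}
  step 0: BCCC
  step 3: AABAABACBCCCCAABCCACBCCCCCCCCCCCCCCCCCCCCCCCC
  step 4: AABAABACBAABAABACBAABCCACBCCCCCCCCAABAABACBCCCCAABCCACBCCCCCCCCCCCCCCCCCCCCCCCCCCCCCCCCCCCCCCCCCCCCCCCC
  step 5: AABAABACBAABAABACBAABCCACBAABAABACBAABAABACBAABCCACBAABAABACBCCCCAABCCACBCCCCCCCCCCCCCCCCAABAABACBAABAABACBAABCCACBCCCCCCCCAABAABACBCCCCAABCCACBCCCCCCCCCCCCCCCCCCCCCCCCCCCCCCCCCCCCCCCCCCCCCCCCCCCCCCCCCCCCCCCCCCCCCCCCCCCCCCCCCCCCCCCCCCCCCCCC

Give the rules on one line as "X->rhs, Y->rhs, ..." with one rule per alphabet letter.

A->AAB, B->ACB, C->CC

  step 4 ⇒ step 5: AABAABACBAABAABACBAABCCACBCCCCCCCCAABAABACBCCCCAABCCACBCCCCCCCCCCCCCCCCCCCCCCCCCCCCCCCCCCCCCCCCCCCCCCCC ⇒ AAB·AAB·ACB·AAB·AAB·ACB·AAB·CC·ACB·AAB·AAB·ACB·AAB·AAB·ACB·AAB·CC·ACB·AAB·AAB·ACB·CC·CC·AAB·CC·ACB·CC·CC·CC·CC·CC·CC·CC·CC·AAB·AAB·ACB·AAB·AAB·ACB·AAB·CC·ACB·CC·CC·CC·CC·AAB·AAB·ACB·CC·CC·AAB·CC·ACB·CC·CC·CC·CC·CC·CC·CC·CC·CC·CC·CC·CC·CC·CC·CC·CC·CC·CC·CC·CC·CC·CC·CC·CC·CC·CC·CC·CC·CC·CC·CC·CC·CC·CC·CC·CC·CC·CC·CC·CC·CC·CC·CC·CC·CC·CC·CC·CC
    A ↦ AAB
    B ↦ ACB
    C ↦ CC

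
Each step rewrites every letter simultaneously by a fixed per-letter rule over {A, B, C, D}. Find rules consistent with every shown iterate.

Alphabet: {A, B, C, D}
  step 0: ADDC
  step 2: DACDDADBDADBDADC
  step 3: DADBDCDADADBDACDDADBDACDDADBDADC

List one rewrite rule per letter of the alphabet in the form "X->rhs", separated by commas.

A->DB, B->CD, C->DC, D->DA

  step 2 ⇒ step 3: DACDDADBDADBDADC ⇒ DA·DB·DC·DA·DA·DB·DA·CD·DA·DB·DA·CD·DA·DB·DA·DC
    A ↦ DB
    B ↦ CD
    C ↦ DC
    D ↦ DA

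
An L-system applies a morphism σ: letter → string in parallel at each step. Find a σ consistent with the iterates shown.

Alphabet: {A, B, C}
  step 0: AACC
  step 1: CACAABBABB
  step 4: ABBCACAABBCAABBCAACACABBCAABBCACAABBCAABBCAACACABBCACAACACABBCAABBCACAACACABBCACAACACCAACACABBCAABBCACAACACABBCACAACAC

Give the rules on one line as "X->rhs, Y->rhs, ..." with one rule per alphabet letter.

  step 0 ⇒ step 1: AACC ⇒ CA·CA·ABB·ABB
    A ↦ CA
    C ↦ ABB
    B ↦ AC  (constrained at step 1)

A->CA, B->AC, C->ABB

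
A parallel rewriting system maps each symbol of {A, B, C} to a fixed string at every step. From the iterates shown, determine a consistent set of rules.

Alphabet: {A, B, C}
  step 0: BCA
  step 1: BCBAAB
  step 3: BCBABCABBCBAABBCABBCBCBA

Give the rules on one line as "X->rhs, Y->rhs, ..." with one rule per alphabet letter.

  step 0 ⇒ step 1: BCA ⇒ BC·BA·AB
    A ↦ AB
    B ↦ BC
    C ↦ BA

A->AB, B->BC, C->BA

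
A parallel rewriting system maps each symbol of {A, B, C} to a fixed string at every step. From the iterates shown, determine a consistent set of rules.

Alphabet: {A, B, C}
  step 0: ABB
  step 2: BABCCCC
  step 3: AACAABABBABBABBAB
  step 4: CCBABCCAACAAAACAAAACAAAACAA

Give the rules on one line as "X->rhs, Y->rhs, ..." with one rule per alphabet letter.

A->C, B->AA, C->BAB

  step 3 ⇒ step 4: AACAABABBABBABBAB ⇒ C·C·BAB·C·C·AA·C·AA·AA·C·AA·AA·C·AA·AA·C·AA
    A ↦ C
    B ↦ AA
    C ↦ BAB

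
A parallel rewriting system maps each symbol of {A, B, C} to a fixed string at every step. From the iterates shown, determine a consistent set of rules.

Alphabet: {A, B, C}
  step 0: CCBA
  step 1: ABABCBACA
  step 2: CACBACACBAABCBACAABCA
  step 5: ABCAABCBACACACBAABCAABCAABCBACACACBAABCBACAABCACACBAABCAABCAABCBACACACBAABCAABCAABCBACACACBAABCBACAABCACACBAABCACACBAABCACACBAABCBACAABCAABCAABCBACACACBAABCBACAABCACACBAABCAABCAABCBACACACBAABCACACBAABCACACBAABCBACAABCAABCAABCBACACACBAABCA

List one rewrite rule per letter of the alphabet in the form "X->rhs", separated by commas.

A->CA, B->CBA, C->AB

  step 1 ⇒ step 2: ABABCBACA ⇒ CA·CBA·CA·CBA·AB·CBA·CA·AB·CA
    A ↦ CA
    B ↦ CBA
    C ↦ AB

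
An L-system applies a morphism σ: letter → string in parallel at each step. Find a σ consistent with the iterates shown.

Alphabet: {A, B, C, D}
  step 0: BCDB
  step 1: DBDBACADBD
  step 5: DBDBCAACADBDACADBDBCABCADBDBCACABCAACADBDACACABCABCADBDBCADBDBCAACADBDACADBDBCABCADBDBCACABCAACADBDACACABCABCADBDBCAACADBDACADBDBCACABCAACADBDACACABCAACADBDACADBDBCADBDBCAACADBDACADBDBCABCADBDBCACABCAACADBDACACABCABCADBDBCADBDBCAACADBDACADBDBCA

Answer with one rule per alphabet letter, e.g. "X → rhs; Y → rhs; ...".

  step 0 ⇒ step 1: BCDB ⇒ DBD·B·ACA·DBD
    B ↦ DBD
    C ↦ B
    D ↦ ACA
    A ↦ CA  (constrained at step 1)

A->CA, B->DBD, C->B, D->ACA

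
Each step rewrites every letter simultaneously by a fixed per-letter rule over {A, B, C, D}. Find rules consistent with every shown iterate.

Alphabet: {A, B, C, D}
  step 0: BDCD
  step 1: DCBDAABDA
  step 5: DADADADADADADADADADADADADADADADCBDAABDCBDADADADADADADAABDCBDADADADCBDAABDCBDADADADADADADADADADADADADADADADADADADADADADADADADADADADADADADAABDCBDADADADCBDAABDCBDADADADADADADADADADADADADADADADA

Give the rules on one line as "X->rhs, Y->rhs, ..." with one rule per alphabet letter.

  step 0 ⇒ step 1: BDCD ⇒ DCB·DA·AB·DA
    B ↦ DCB
    C ↦ AB
    D ↦ DA
    A ↦ DA  (constrained at step 1)

A->DA, B->DCB, C->AB, D->DA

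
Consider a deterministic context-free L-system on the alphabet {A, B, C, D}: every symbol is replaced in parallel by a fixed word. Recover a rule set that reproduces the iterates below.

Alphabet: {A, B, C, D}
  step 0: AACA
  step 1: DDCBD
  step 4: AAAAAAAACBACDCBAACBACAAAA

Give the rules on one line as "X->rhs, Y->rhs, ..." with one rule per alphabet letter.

A->D, B->AC, C->CB, D->AA

  step 0 ⇒ step 1: AACA ⇒ D·D·CB·D
    A ↦ D
    C ↦ CB
    B ↦ AC  (constrained at step 1)
    D ↦ AA  (constrained at step 1)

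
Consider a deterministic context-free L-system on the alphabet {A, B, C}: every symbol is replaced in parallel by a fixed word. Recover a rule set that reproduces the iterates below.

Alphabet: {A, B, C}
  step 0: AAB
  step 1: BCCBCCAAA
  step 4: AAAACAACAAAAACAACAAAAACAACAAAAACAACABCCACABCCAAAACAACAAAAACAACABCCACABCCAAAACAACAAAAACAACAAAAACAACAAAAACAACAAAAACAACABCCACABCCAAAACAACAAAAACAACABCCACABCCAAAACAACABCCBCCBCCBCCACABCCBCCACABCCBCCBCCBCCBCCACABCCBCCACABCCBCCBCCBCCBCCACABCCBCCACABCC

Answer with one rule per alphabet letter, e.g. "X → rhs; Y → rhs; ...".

A->BCC, B->AAA, C->ACA

  step 0 ⇒ step 1: AAB ⇒ BCC·BCC·AAA
    A ↦ BCC
    B ↦ AAA
    C ↦ ACA  (constrained at step 1)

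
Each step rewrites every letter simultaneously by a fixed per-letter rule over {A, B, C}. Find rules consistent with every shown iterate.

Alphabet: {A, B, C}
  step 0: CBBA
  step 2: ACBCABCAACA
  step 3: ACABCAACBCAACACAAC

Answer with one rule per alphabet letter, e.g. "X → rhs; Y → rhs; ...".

A->AC, B->BC, C->A

  step 2 ⇒ step 3: ACBCABCAACA ⇒ AC·A·BC·A·AC·BC·A·AC·AC·A·AC
    A ↦ AC
    B ↦ BC
    C ↦ A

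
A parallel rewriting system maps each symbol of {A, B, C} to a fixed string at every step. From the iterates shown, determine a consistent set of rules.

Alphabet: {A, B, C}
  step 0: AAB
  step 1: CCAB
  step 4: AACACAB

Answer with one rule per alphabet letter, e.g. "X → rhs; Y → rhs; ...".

  step 0 ⇒ step 1: AAB ⇒ C·C·AB
    A ↦ C
    B ↦ AB
    C ↦ A  (constrained at step 1)

A->C, B->AB, C->A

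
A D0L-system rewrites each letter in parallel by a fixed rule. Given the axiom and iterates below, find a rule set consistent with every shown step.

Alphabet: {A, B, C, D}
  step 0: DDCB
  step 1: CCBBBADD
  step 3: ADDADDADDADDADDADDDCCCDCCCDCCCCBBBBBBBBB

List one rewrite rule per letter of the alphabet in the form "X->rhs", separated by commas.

A->DC, B->ADD, C->BBB, D->C

  step 0 ⇒ step 1: DDCB ⇒ C·C·BBB·ADD
    B ↦ ADD
    C ↦ BBB
    D ↦ C
    A ↦ DC  (constrained at step 1)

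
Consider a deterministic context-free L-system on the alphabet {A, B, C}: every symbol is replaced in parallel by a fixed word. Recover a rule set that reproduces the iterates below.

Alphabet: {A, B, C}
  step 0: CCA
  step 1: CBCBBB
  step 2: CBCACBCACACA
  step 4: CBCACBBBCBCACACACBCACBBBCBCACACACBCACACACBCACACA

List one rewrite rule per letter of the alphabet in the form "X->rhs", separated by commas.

A->BB, B->CA, C->CB

  step 1 ⇒ step 2: CBCBBB ⇒ CB·CA·CB·CA·CA·CA
    B ↦ CA
    C ↦ CB
  step 0 ⇒ step 1: CCA ⇒ CB·CB·BB
    A ↦ BB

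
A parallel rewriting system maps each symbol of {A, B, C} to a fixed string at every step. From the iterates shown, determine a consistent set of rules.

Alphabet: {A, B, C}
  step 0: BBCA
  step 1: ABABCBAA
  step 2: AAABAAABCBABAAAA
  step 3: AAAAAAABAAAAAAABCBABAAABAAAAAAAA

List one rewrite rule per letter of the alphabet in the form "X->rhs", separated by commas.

  step 2 ⇒ step 3: AAABAAABCBABAAAA ⇒ AA·AA·AA·AB·AA·AA·AA·AB·CB·AB·AA·AB·AA·AA·AA·AA
    A ↦ AA
    B ↦ AB
    C ↦ CB

A->AA, B->AB, C->CB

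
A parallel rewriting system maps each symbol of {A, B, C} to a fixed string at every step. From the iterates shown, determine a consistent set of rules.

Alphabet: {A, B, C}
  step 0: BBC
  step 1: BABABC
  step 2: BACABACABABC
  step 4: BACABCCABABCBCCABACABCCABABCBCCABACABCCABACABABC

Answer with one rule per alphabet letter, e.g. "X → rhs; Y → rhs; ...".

A->CA, B->BA, C->BC

  step 1 ⇒ step 2: BABABC ⇒ BA·CA·BA·CA·BA·BC
    A ↦ CA
    B ↦ BA
    C ↦ BC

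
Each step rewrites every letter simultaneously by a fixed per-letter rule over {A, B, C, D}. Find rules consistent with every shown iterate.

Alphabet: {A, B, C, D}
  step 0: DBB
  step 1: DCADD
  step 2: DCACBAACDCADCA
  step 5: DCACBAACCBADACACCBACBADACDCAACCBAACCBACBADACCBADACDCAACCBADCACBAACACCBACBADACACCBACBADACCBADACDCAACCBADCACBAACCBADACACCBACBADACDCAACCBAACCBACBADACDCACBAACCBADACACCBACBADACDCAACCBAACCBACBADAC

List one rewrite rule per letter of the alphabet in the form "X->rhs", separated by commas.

  step 1 ⇒ step 2: DCADD ⇒ DCA·CBA·AC·DCA·DCA
    A ↦ AC
    C ↦ CBA
    D ↦ DCA
  step 0 ⇒ step 1: DBB ⇒ DCA·D·D
    B ↦ D

A->AC, B->D, C->CBA, D->DCA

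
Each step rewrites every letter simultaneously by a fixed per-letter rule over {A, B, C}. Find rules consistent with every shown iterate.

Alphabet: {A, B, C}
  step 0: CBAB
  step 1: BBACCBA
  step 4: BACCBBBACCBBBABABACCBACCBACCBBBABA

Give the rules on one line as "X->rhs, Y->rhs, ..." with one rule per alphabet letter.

A->CC, B->BA, C->B

  step 0 ⇒ step 1: CBAB ⇒ B·BA·CC·BA
    A ↦ CC
    B ↦ BA
    C ↦ B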